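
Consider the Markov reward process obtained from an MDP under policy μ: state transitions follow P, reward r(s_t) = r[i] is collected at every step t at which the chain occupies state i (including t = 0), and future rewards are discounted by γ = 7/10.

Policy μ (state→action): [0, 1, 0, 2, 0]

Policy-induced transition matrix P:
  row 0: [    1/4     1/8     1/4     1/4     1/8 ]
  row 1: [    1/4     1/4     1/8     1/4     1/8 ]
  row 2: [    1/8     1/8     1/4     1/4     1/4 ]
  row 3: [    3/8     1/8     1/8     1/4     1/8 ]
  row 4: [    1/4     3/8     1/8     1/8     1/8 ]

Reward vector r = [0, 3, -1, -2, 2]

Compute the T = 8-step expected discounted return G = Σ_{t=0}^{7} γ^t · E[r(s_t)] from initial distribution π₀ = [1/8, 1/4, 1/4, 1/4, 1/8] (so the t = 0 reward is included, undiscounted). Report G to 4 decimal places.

G = 0.7172

t=0: π = [0.1250, 0.2500, 0.2500, 0.2500, 0.1250], E[r] = 0.2500, γ^t·E[r] = 0.250000, running G = 0.250000
t=1: π = [0.2500, 0.1875, 0.1719, 0.2344, 0.1563], E[r] = 0.2344, γ^t·E[r] = 0.164063, running G = 0.414063
t=2: π = [0.2578, 0.1875, 0.1777, 0.2305, 0.1465], E[r] = 0.2168, γ^t·E[r] = 0.106230, running G = 0.520293
t=3: π = [0.2566, 0.1851, 0.1794, 0.2317, 0.1472], E[r] = 0.2068, γ^t·E[r] = 0.070928, running G = 0.591221
t=4: π = [0.2565, 0.1849, 0.1795, 0.2316, 0.1474], E[r] = 0.2070, γ^t·E[r] = 0.049694, running G = 0.640914
t=5: π = [0.2565, 0.1850, 0.1795, 0.2316, 0.1474], E[r] = 0.2072, γ^t·E[r] = 0.034816, running G = 0.675731
t=6: π = [0.2565, 0.1850, 0.1795, 0.2316, 0.1474], E[r] = 0.2072, γ^t·E[r] = 0.024374, running G = 0.700105
t=7: π = [0.2565, 0.1850, 0.1795, 0.2316, 0.1474], E[r] = 0.2072, γ^t·E[r] = 0.017062, running G = 0.717167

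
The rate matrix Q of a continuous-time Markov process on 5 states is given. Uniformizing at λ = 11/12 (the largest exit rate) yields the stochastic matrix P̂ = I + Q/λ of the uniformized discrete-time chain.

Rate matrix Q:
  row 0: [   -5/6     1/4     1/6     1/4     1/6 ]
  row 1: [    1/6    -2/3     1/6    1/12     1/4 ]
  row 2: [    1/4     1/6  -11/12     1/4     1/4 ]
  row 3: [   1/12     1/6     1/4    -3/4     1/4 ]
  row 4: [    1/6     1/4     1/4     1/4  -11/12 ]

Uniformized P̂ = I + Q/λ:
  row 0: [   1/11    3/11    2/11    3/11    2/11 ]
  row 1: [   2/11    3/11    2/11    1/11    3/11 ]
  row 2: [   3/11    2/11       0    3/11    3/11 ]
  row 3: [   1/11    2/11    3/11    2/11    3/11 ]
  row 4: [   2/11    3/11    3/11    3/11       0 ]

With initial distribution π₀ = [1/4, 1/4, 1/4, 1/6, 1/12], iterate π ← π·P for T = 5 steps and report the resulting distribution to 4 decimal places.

t=0: π = [0.2500, 0.2500, 0.2500, 0.1667, 0.0833]
t=1: π = [0.1667, 0.2348, 0.1591, 0.2121, 0.2273]
t=2: π = [0.1618, 0.2390, 0.1928, 0.2107, 0.1956]
t=3: π = [0.1655, 0.2360, 0.1837, 0.2101, 0.2047]
t=4: π = [0.1644, 0.2369, 0.1861, 0.2107, 0.2019]
t=5: π = [0.1646, 0.2367, 0.1855, 0.2105, 0.2027]

π = [0.1646, 0.2367, 0.1855, 0.2105, 0.2027]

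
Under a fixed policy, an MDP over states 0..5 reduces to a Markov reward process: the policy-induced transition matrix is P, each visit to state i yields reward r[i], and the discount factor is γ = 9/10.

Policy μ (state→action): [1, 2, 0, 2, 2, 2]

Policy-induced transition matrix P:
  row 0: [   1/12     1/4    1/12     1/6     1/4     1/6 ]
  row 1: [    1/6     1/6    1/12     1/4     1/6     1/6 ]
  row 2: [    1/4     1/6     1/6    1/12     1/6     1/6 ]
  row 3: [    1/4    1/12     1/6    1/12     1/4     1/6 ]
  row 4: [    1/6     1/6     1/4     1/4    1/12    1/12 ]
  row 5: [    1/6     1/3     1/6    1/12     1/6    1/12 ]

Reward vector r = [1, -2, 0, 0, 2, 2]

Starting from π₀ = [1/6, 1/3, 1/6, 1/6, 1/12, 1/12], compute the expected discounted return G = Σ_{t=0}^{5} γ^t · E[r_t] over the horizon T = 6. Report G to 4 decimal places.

G = 1.4878

t=0: π = [0.1667, 0.3333, 0.1667, 0.1667, 0.0833, 0.0833], E[r] = -0.1667, γ^t·E[r] = -0.166667, running G = -0.166667
t=1: π = [0.1806, 0.1806, 0.1319, 0.1667, 0.1875, 0.1528], E[r] = 0.5000, γ^t·E[r] = 0.450000, running G = 0.283333
t=2: π = [0.1765, 0.1933, 0.1522, 0.1597, 0.1800, 0.1383], E[r] = 0.4265, γ^t·E[r] = 0.345469, running G = 0.628802
t=3: π = [0.1780, 0.1911, 0.1508, 0.1603, 0.1797, 0.1401], E[r] = 0.4354, γ^t·E[r] = 0.317391, running G = 0.946193
t=4: π = [0.1778, 0.1915, 0.1509, 0.1600, 0.1799, 0.1400], E[r] = 0.4345, γ^t·E[r] = 0.285106, running G = 1.231298
t=5: π = [0.1778, 0.1915, 0.1509, 0.1600, 0.1798, 0.1400], E[r] = 0.4344, γ^t·E[r] = 0.256536, running G = 1.487834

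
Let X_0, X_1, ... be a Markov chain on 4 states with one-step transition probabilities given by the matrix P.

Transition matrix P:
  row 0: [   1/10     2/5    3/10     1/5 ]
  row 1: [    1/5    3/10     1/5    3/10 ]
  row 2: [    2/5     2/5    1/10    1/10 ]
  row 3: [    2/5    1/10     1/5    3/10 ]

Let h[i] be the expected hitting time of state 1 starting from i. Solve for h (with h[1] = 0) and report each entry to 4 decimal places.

h = [2.9315, 0.0000, 2.8493, 3.9178]

First-step conditioning: h[1] = 0; for i ≠ 1, h[i] = 1 + Σ_k P[i][k]·h[k].
  h[0] = 1 + 1/10·h[0] + 3/10·h[2] + 1/5·h[3]
  h[2] = 1 + 2/5·h[0] + 1/10·h[2] + 1/10·h[3]
  h[3] = 1 + 2/5·h[0] + 1/5·h[2] + 3/10·h[3]
Solving the 3×3 linear system over states ≠ 1 gives exactly h = [214/73, 0, 208/73, 286/73] (h[1] = 0 is the target).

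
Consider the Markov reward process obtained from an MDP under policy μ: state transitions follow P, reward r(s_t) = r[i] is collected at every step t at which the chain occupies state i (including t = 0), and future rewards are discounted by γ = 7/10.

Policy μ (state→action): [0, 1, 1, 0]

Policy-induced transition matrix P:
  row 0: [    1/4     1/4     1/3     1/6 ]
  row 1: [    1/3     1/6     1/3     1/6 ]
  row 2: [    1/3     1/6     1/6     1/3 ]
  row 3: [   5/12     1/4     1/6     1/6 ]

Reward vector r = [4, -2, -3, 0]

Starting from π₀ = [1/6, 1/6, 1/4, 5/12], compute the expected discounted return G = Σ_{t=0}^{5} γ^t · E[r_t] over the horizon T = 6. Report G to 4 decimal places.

G = -0.0777

t=0: π = [0.1667, 0.1667, 0.2500, 0.4167], E[r] = -0.4167, γ^t·E[r] = -0.416667, running G = -0.416667
t=1: π = [0.3542, 0.2153, 0.2222, 0.2083], E[r] = 0.3194, γ^t·E[r] = 0.223611, running G = -0.193056
t=2: π = [0.3212, 0.2135, 0.2616, 0.2037], E[r] = 0.0729, γ^t·E[r] = 0.035729, running G = -0.157326
t=3: π = [0.3235, 0.2104, 0.2558, 0.2103], E[r] = 0.1060, γ^t·E[r] = 0.036358, running G = -0.120969
t=4: π = [0.3239, 0.2112, 0.2557, 0.2093], E[r] = 0.1063, γ^t·E[r] = 0.025522, running G = -0.095447
t=5: π = [0.3238, 0.2111, 0.2558, 0.2093], E[r] = 0.1054, γ^t·E[r] = 0.017717, running G = -0.077730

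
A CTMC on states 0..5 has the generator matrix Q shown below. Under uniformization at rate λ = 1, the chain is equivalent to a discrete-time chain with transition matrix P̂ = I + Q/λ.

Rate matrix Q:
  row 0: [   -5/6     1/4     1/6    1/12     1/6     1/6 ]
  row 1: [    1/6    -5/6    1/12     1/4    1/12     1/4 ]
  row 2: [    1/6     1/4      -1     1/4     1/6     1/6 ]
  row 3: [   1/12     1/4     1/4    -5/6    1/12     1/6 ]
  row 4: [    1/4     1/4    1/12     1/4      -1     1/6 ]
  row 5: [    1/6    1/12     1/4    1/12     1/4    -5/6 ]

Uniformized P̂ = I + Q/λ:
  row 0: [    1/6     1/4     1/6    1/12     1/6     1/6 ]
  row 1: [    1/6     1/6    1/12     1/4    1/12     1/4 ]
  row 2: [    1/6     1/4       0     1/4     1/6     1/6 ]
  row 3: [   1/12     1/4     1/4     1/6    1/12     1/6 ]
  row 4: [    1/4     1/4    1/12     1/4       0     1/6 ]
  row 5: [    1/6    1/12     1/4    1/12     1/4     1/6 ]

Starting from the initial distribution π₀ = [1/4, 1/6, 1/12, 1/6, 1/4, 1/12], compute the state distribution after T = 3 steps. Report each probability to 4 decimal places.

π = [0.1629, 0.2024, 0.1447, 0.1778, 0.1289, 0.1834]

t=0: π = [0.2500, 0.1667, 0.0833, 0.1667, 0.2500, 0.0833]
t=1: π = [0.1736, 0.2222, 0.1389, 0.1806, 0.1042, 0.1806]
t=2: π = [0.1603, 0.2014, 0.1464, 0.1759, 0.1308, 0.1852]
t=3: π = [0.1629, 0.2024, 0.1447, 0.1778, 0.1289, 0.1834]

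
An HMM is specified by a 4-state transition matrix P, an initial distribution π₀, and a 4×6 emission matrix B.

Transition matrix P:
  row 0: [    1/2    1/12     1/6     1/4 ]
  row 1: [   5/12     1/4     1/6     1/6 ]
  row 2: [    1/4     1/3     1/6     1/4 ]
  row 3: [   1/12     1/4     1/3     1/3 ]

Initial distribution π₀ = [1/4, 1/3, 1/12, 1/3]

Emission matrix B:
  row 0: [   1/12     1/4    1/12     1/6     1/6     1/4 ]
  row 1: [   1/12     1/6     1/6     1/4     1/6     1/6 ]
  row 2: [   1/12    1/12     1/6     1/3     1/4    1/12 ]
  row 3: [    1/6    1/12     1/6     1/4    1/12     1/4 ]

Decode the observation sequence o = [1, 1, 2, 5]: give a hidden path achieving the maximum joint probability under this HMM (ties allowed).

path = [0, 0, 0, 0]

t=0: δ = [6.250e-02, 5.556e-02, 6.944e-03, 2.778e-02]  (obs o_0=1)
t=1: δ = [7.812e-03, 2.315e-03, 8.681e-04, 1.302e-03]  ψ = [0, 1, 0, 0]  (obs o_1=1)
t=2: δ = [3.255e-04, 1.085e-04, 2.170e-04, 3.255e-04]  ψ = [0, 0, 0, 0]  (obs o_2=2)
t=3: δ = [4.069e-05, 1.356e-05, 9.042e-06, 2.713e-05]  ψ = [0, 3, 3, 3]  (obs o_3=5)
backtrack: best end state = 0; path = [0, 0, 0, 0]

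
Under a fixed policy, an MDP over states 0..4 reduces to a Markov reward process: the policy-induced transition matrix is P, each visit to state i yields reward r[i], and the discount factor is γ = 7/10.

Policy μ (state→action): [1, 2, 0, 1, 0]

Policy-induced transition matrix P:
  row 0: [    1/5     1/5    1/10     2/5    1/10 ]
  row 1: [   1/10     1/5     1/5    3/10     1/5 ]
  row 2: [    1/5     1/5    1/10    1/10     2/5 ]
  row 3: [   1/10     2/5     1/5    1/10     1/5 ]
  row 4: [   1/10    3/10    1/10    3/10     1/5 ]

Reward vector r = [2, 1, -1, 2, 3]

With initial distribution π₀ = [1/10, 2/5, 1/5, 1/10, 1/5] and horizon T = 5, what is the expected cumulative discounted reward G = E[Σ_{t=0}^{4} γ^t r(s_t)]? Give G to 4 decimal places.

t=0: π = [0.1000, 0.4000, 0.2000, 0.1000, 0.2000], E[r] = 1.2000, γ^t·E[r] = 1.200000, running G = 1.200000
t=1: π = [0.1300, 0.2400, 0.1500, 0.2500, 0.2300], E[r] = 1.5400, γ^t·E[r] = 1.078000, running G = 2.278000
t=2: π = [0.1280, 0.2730, 0.1490, 0.2330, 0.2170], E[r] = 1.4970, γ^t·E[r] = 0.733530, running G = 3.011530
t=3: π = [0.1277, 0.2683, 0.1506, 0.2364, 0.2170], E[r] = 1.4969, γ^t·E[r] = 0.513437, running G = 3.524967
t=4: π = [0.1278, 0.2690, 0.1505, 0.2354, 0.2174], E[r] = 1.4970, γ^t·E[r] = 0.359420, running G = 3.884387

G = 3.8844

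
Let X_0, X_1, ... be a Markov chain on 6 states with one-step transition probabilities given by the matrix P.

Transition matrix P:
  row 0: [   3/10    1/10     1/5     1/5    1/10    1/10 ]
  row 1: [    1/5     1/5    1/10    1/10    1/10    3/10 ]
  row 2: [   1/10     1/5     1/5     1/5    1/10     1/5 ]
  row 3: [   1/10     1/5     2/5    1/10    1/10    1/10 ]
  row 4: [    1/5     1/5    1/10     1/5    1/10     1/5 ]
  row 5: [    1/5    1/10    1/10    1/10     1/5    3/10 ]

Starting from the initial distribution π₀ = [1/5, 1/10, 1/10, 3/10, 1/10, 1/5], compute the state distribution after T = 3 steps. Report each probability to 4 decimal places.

π = [0.1848, 0.1616, 0.1820, 0.1482, 0.1202, 0.2032]

t=0: π = [0.2000, 0.1000, 0.1000, 0.3000, 0.1000, 0.2000]
t=1: π = [0.1800, 0.1600, 0.2200, 0.1400, 0.1200, 0.1800]
t=2: π = [0.1820, 0.1640, 0.1820, 0.1520, 0.1180, 0.2020]
t=3: π = [0.1848, 0.1616, 0.1820, 0.1482, 0.1202, 0.2032]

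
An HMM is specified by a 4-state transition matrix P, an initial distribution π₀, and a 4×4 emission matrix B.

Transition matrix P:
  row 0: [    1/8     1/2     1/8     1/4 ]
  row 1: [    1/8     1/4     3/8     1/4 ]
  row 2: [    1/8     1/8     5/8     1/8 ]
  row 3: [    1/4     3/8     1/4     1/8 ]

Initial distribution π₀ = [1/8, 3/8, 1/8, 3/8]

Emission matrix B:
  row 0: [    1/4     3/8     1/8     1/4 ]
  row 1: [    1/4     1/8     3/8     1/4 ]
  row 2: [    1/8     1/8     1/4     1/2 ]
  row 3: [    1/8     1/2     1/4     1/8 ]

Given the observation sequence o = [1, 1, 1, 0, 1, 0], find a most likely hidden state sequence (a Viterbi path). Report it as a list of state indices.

t=0: δ = [4.688e-02, 4.688e-02, 1.562e-02, 1.875e-01]  (obs o_0=1)
t=1: δ = [1.758e-02, 8.789e-03, 5.859e-03, 1.172e-02]  ψ = [3, 3, 3, 3]  (obs o_1=1)
t=2: δ = [1.099e-03, 1.099e-03, 4.578e-04, 2.197e-03]  ψ = [3, 0, 2, 0]  (obs o_2=1)
t=3: δ = [1.373e-04, 2.060e-04, 6.866e-05, 3.433e-05]  ψ = [3, 3, 3, 0]  (obs o_3=0)
t=4: δ = [9.656e-06, 8.583e-06, 9.656e-06, 2.575e-05]  ψ = [1, 0, 1, 1]  (obs o_4=1)
t=5: δ = [1.609e-06, 2.414e-06, 8.047e-07, 4.023e-07]  ψ = [3, 3, 3, 3]  (obs o_5=0)
backtrack: best end state = 1; path = [3, 0, 3, 1, 3, 1]

path = [3, 0, 3, 1, 3, 1]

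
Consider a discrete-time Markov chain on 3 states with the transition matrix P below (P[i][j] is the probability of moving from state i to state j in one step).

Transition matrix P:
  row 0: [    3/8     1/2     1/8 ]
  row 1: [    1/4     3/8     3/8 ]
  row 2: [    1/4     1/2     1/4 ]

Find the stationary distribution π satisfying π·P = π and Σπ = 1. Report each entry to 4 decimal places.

Balance equations π_j = Σ_i π_i·P[i][j]:
  π_0 = 3/8·π_0 + 1/4·π_1 + 1/4·π_2
  π_1 = 1/2·π_0 + 3/8·π_1 + 1/2·π_2
  normalize: π_0 + π_1 + π_2 = 1
Solving the linear system gives exactly π = [2/7, 4/9, 17/63].

π = [0.2857, 0.4444, 0.2698]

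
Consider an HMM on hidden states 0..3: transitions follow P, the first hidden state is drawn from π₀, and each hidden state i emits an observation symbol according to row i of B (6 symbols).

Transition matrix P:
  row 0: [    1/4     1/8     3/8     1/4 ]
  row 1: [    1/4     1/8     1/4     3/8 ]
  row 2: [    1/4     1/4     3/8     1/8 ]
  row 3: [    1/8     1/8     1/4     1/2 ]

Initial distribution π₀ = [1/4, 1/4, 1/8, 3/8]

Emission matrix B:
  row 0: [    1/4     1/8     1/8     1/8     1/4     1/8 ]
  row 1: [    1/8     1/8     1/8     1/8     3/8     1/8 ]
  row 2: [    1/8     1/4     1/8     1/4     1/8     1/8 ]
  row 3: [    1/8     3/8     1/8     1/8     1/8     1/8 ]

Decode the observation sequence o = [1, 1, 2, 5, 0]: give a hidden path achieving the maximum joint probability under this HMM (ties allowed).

t=0: δ = [3.125e-02, 3.125e-02, 3.125e-02, 1.406e-01]  (obs o_0=1)
t=1: δ = [2.197e-03, 2.197e-03, 8.789e-03, 2.637e-02]  ψ = [3, 3, 3, 3]  (obs o_1=1)
t=2: δ = [4.120e-04, 4.120e-04, 8.240e-04, 1.648e-03]  ψ = [3, 3, 3, 3]  (obs o_2=2)
t=3: δ = [2.575e-05, 2.575e-05, 5.150e-05, 1.030e-04]  ψ = [2, 2, 3, 3]  (obs o_3=5)
t=4: δ = [3.219e-06, 1.609e-06, 3.219e-06, 6.437e-06]  ψ = [2, 2, 3, 3]  (obs o_4=0)
backtrack: best end state = 3; path = [3, 3, 3, 3, 3]

path = [3, 3, 3, 3, 3]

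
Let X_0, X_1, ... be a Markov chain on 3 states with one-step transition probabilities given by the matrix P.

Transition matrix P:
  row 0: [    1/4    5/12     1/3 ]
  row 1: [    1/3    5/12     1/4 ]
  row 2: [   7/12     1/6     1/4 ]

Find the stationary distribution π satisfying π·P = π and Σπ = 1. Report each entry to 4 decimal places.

π = [0.3725, 0.3464, 0.2810]

Balance equations π_j = Σ_i π_i·P[i][j]:
  π_0 = 1/4·π_0 + 1/3·π_1 + 7/12·π_2
  π_1 = 5/12·π_0 + 5/12·π_1 + 1/6·π_2
  normalize: π_0 + π_1 + π_2 = 1
Solving the linear system gives exactly π = [19/51, 53/153, 43/153].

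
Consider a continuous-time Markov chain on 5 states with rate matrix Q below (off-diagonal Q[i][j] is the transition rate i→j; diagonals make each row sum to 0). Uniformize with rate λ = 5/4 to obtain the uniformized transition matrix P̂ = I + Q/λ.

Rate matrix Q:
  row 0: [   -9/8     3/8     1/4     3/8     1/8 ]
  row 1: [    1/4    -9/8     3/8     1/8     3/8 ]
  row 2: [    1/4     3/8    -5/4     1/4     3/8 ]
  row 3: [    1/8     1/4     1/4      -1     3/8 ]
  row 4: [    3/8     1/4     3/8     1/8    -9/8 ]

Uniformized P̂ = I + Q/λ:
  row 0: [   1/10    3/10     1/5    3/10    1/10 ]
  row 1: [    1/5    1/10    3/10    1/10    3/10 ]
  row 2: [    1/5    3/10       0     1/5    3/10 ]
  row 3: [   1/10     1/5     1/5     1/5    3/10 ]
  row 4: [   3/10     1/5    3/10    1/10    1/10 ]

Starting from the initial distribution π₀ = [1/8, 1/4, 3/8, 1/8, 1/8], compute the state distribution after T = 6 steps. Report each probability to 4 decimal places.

π = [0.1858, 0.2171, 0.2031, 0.1749, 0.2190]

t=0: π = [0.1250, 0.2500, 0.3750, 0.1250, 0.1250]
t=1: π = [0.1875, 0.2250, 0.1625, 0.1750, 0.2500]
t=2: π = [0.1888, 0.2125, 0.2150, 0.1713, 0.2125]
t=3: π = [0.1853, 0.2191, 0.1995, 0.1764, 0.2198]
t=4: π = [0.1858, 0.2166, 0.2040, 0.1746, 0.2190]
t=5: π = [0.1859, 0.2173, 0.2028, 0.1750, 0.2190]
t=6: π = [0.1858, 0.2171, 0.2031, 0.1749, 0.2190]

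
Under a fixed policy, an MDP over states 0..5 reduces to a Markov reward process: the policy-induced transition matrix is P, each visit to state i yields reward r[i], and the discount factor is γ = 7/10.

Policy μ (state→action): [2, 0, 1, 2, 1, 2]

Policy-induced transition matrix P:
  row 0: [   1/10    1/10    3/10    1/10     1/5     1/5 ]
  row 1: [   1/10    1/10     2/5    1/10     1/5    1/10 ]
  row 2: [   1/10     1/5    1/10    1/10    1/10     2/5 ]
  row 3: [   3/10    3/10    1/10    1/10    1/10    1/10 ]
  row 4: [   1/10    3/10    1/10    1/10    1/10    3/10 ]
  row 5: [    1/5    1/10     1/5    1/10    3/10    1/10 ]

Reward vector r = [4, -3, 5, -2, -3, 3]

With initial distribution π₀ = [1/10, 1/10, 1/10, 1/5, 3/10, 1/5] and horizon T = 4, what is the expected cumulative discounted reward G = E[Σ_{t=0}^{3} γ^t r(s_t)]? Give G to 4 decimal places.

t=0: π = [0.1000, 0.1000, 0.1000, 0.2000, 0.3000, 0.2000], E[r] = -0.1000, γ^t·E[r] = -0.100000, running G = -0.100000
t=1: π = [0.1600, 0.2100, 0.1700, 0.1000, 0.1600, 0.2000], E[r] = 0.7800, γ^t·E[r] = 0.546000, running G = 0.446000
t=2: π = [0.1400, 0.1690, 0.2150, 0.1000, 0.1770, 0.1990], E[r] = 0.9940, γ^t·E[r] = 0.487060, running G = 0.933060
t=3: π = [0.1399, 0.1769, 0.1986, 0.1000, 0.1707, 0.2139], E[r] = 0.9515, γ^t·E[r] = 0.326365, running G = 1.259425

G = 1.2594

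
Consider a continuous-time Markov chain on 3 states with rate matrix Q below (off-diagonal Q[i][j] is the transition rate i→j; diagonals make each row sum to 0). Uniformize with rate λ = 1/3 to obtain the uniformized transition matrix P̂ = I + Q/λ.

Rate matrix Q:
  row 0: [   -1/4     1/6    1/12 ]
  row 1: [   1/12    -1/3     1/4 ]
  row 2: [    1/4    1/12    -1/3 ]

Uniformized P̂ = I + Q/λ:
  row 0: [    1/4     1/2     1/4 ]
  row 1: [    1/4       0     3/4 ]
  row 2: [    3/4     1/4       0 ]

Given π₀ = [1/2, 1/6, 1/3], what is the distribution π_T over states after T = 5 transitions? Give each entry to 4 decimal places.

t=0: π = [0.5000, 0.1667, 0.3333]
t=1: π = [0.4167, 0.3333, 0.2500]
t=2: π = [0.3750, 0.2708, 0.3542]
t=3: π = [0.4271, 0.2760, 0.2969]
t=4: π = [0.3984, 0.2878, 0.3138]
t=5: π = [0.4069, 0.2777, 0.3154]

π = [0.4069, 0.2777, 0.3154]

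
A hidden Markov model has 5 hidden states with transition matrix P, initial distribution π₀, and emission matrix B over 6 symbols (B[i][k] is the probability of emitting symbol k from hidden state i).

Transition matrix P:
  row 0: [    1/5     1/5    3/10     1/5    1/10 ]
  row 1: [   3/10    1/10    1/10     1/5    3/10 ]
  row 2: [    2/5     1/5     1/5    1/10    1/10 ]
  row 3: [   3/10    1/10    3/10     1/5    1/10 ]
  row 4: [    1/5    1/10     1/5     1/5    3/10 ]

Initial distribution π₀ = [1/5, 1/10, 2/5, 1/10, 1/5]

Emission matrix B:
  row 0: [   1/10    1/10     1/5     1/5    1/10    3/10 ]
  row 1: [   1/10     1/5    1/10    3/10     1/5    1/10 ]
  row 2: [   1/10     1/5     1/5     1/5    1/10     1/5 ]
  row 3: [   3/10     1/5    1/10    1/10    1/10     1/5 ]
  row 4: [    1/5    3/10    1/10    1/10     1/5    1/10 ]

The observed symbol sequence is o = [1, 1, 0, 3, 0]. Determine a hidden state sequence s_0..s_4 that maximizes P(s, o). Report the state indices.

path = [4, 4, 3, 0, 3]

t=0: δ = [2.000e-02, 2.000e-02, 8.000e-02, 2.000e-02, 6.000e-02]  (obs o_0=1)
t=1: δ = [3.200e-03, 3.200e-03, 3.200e-03, 2.400e-03, 5.400e-03]  ψ = [2, 2, 2, 4, 4]  (obs o_1=1)
t=2: δ = [1.280e-04, 6.400e-05, 1.080e-04, 3.240e-04, 3.240e-04]  ψ = [2, 0, 4, 4, 4]  (obs o_2=0)
t=3: δ = [1.944e-05, 9.720e-06, 1.944e-05, 6.480e-06, 9.720e-06]  ψ = [3, 3, 3, 3, 4]  (obs o_3=3)
t=4: δ = [7.776e-07, 3.888e-07, 5.832e-07, 1.166e-06, 5.832e-07]  ψ = [2, 0, 0, 0, 1]  (obs o_4=0)
backtrack: best end state = 3; path = [4, 4, 3, 0, 3]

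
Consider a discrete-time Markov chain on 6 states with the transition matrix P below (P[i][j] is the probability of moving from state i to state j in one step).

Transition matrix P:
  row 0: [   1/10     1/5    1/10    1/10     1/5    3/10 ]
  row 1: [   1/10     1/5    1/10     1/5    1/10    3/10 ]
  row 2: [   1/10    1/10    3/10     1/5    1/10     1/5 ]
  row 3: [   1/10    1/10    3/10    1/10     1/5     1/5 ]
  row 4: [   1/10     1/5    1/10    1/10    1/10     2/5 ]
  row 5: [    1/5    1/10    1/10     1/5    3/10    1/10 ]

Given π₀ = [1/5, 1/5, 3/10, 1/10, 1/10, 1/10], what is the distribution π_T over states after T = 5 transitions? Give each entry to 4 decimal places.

π = [0.1238, 0.1444, 0.1637, 0.1546, 0.1754, 0.2381]

t=0: π = [0.2000, 0.2000, 0.3000, 0.1000, 0.1000, 0.1000]
t=1: π = [0.1100, 0.1500, 0.1800, 0.1600, 0.1500, 0.2500]
t=2: π = [0.1250, 0.1410, 0.1680, 0.1580, 0.1770, 0.2310]
t=3: π = [0.1231, 0.1443, 0.1652, 0.1540, 0.1745, 0.2389]
t=4: π = [0.1239, 0.1442, 0.1638, 0.1548, 0.1755, 0.2378]
t=5: π = [0.1238, 0.1444, 0.1637, 0.1546, 0.1754, 0.2381]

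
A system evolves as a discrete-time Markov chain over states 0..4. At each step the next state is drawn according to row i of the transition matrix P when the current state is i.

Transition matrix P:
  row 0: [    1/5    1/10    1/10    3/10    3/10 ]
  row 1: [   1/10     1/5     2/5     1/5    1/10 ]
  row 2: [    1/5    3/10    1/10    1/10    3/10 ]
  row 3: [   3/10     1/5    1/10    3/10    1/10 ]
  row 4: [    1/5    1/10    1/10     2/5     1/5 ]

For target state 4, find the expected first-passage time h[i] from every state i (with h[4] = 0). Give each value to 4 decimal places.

First-step conditioning: h[4] = 0; for i ≠ 4, h[i] = 1 + Σ_k P[i][k]·h[k].
  h[0] = 1 + 1/5·h[0] + 1/10·h[1] + 1/10·h[2] + 3/10·h[3]
  h[1] = 1 + 1/10·h[0] + 1/5·h[1] + 2/5·h[2] + 1/5·h[3]
  h[2] = 1 + 1/5·h[0] + 3/10·h[1] + 1/10·h[2] + 1/10·h[3]
  h[3] = 1 + 3/10·h[0] + 1/5·h[1] + 1/10·h[2] + 3/10·h[3]
Solving the 4×4 linear system over states ≠ 4 gives exactly h = [107/23, 128/23, 213/46, 261/46, 0] (h[4] = 0 is the target).

h = [4.6522, 5.5652, 4.6304, 5.6739, 0.0000]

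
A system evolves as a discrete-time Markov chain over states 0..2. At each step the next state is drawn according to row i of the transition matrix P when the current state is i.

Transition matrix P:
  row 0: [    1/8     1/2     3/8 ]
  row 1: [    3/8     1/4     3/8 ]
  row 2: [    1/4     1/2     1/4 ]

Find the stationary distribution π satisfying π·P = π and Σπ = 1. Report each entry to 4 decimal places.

Balance equations π_j = Σ_i π_i·P[i][j]:
  π_0 = 1/8·π_0 + 3/8·π_1 + 1/4·π_2
  π_1 = 1/2·π_0 + 1/4·π_1 + 1/2·π_2
  normalize: π_0 + π_1 + π_2 = 1
Solving the linear system gives exactly π = [4/15, 2/5, 1/3].

π = [0.2667, 0.4000, 0.3333]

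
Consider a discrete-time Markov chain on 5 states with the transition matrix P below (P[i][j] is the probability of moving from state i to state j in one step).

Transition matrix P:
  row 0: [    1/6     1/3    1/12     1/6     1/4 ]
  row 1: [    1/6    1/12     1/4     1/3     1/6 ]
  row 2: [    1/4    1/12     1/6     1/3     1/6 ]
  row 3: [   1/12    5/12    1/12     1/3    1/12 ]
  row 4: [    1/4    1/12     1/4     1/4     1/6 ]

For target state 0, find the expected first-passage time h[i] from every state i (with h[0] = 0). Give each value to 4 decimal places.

h = [0.0000, 6.0016, 5.5400, 6.6247, 5.4496]

First-step conditioning: h[0] = 0; for i ≠ 0, h[i] = 1 + Σ_k P[i][k]·h[k].
  h[1] = 1 + 1/12·h[1] + 1/4·h[2] + 1/3·h[3] + 1/6·h[4]
  h[2] = 1 + 1/12·h[1] + 1/6·h[2] + 1/3·h[3] + 1/6·h[4]
  h[3] = 1 + 5/12·h[1] + 1/12·h[2] + 1/3·h[3] + 1/12·h[4]
  h[4] = 1 + 1/12·h[1] + 1/4·h[2] + 1/4·h[3] + 1/6·h[4]
Solving the 4×4 linear system over states ≠ 0 gives exactly h = [0, 7436/1239, 2288/413, 2736/413, 6752/1239] (h[0] = 0 is the target).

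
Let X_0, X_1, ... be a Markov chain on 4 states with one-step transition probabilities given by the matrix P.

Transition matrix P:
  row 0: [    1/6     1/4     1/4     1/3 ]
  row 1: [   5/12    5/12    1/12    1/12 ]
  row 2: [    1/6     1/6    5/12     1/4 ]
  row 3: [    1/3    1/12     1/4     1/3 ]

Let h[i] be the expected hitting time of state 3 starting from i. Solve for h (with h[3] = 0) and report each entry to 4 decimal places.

h = [4.0976, 5.2683, 4.3902, 0.0000]

First-step conditioning: h[3] = 0; for i ≠ 3, h[i] = 1 + Σ_k P[i][k]·h[k].
  h[0] = 1 + 1/6·h[0] + 1/4·h[1] + 1/4·h[2]
  h[1] = 1 + 5/12·h[0] + 5/12·h[1] + 1/12·h[2]
  h[2] = 1 + 1/6·h[0] + 1/6·h[1] + 5/12·h[2]
Solving the 3×3 linear system over states ≠ 3 gives exactly h = [168/41, 216/41, 180/41, 0] (h[3] = 0 is the target).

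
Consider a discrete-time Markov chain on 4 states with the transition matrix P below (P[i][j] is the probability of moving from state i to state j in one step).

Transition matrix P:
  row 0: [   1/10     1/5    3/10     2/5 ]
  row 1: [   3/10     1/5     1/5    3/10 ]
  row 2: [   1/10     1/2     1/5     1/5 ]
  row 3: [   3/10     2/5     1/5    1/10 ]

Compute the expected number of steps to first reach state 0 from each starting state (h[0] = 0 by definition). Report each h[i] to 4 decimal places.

h = [0.0000, 3.8462, 4.6154, 3.8462]

First-step conditioning: h[0] = 0; for i ≠ 0, h[i] = 1 + Σ_k P[i][k]·h[k].
  h[1] = 1 + 1/5·h[1] + 1/5·h[2] + 3/10·h[3]
  h[2] = 1 + 1/2·h[1] + 1/5·h[2] + 1/5·h[3]
  h[3] = 1 + 2/5·h[1] + 1/5·h[2] + 1/10·h[3]
Solving the 3×3 linear system over states ≠ 0 gives exactly h = [0, 50/13, 60/13, 50/13] (h[0] = 0 is the target).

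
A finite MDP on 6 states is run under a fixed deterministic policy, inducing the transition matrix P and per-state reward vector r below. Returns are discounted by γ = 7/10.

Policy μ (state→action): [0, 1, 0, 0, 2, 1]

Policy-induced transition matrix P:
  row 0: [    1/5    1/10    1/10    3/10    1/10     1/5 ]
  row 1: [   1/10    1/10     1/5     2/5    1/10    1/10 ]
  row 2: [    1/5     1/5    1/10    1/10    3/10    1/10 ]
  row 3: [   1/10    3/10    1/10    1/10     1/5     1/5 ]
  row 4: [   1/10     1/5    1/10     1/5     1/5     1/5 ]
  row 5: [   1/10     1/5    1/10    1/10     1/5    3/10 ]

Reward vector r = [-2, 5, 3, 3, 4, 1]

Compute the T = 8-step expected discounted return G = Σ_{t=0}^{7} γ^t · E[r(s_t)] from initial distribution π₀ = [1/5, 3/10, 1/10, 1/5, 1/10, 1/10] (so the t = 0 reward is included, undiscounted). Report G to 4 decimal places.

G = 7.9492

t=0: π = [0.2000, 0.3000, 0.1000, 0.2000, 0.1000, 0.1000], E[r] = 2.5000, γ^t·E[r] = 2.500000, running G = 2.500000
t=1: π = [0.1300, 0.1700, 0.1300, 0.2400, 0.1600, 0.1700], E[r] = 2.5100, γ^t·E[r] = 1.757000, running G = 4.257000
t=2: π = [0.1260, 0.1940, 0.1170, 0.1930, 0.1830, 0.1870], E[r] = 2.5670, γ^t·E[r] = 1.257830, running G = 5.514830
t=3: π = [0.1243, 0.1873, 0.1194, 0.2017, 0.1797, 0.1876], E[r] = 2.5576, γ^t·E[r] = 0.877257, running G = 6.392087
t=4: π = [0.1244, 0.1890, 0.1187, 0.1990, 0.1808, 0.1881], E[r] = 2.5608, γ^t·E[r] = 0.614841, running G = 7.006928
t=5: π = [0.1243, 0.1886, 0.1189, 0.1997, 0.1805, 0.1880], E[r] = 2.5600, γ^t·E[r] = 0.430266, running G = 7.437194
t=6: π = [0.1243, 0.1887, 0.1189, 0.1995, 0.1806, 0.1881], E[r] = 2.5602, γ^t·E[r] = 0.301210, running G = 7.738404
t=7: π = [0.1243, 0.1886, 0.1189, 0.1995, 0.1806, 0.1881], E[r] = 2.5602, γ^t·E[r] = 0.210843, running G = 7.949246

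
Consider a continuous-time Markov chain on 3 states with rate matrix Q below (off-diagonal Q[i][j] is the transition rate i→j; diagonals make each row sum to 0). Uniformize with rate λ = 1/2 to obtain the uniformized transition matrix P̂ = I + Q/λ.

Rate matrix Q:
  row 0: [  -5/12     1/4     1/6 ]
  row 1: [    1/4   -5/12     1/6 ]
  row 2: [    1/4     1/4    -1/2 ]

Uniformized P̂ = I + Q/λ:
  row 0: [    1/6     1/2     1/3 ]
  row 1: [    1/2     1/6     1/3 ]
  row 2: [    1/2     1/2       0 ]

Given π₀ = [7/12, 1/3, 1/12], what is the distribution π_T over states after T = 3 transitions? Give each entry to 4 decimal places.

π = [0.3673, 0.3765, 0.2562]

t=0: π = [0.5833, 0.3333, 0.0833]
t=1: π = [0.3056, 0.3889, 0.3056]
t=2: π = [0.3981, 0.3704, 0.2315]
t=3: π = [0.3673, 0.3765, 0.2562]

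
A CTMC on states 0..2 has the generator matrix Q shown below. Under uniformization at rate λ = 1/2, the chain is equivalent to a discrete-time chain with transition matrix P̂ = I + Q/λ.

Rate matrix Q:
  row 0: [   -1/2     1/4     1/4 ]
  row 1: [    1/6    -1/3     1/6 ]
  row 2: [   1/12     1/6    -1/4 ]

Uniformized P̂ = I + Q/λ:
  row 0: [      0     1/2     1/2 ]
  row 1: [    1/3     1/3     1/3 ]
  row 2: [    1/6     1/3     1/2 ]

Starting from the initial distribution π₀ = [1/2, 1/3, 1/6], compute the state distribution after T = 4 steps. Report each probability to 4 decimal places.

π = [0.1964, 0.3651, 0.4385]

t=0: π = [0.5000, 0.3333, 0.1667]
t=1: π = [0.1389, 0.4167, 0.4444]
t=2: π = [0.2130, 0.3565, 0.4306]
t=3: π = [0.1906, 0.3688, 0.4406]
t=4: π = [0.1964, 0.3651, 0.4385]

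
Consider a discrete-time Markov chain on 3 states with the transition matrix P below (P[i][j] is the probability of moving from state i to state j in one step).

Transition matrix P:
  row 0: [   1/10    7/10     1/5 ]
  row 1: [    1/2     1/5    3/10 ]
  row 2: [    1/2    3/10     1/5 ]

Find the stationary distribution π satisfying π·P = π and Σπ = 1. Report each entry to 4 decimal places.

Balance equations π_j = Σ_i π_i·P[i][j]:
  π_0 = 1/10·π_0 + 1/2·π_1 + 1/2·π_2
  π_1 = 7/10·π_0 + 1/5·π_1 + 3/10·π_2
  normalize: π_0 + π_1 + π_2 = 1
Solving the linear system gives exactly π = [5/14, 31/77, 37/154].

π = [0.3571, 0.4026, 0.2403]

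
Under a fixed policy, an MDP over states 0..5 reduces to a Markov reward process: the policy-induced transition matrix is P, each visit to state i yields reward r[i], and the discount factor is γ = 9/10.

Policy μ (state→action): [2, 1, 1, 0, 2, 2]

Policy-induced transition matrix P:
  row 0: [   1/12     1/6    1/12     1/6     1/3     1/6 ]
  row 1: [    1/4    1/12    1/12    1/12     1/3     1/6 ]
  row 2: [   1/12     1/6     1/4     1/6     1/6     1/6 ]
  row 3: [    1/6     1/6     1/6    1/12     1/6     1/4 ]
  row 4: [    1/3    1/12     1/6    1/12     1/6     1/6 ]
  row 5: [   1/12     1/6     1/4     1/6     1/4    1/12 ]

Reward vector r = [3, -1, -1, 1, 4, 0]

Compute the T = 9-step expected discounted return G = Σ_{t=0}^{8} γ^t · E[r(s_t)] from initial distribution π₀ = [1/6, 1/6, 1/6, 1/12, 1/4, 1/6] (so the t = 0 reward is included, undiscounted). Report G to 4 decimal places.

G = 7.8108

t=0: π = [0.1667, 0.1667, 0.1667, 0.0833, 0.2500, 0.1667], E[r] = 1.2500, γ^t·E[r] = 1.250000, running G = 1.250000
t=1: π = [0.1806, 0.1319, 0.1667, 0.1250, 0.2361, 0.1597], E[r] = 1.3125, γ^t·E[r] = 1.181250, running G = 2.431250
t=2: π = [0.1748, 0.1360, 0.1678, 0.1256, 0.2321, 0.1638], E[r] = 1.2743, γ^t·E[r] = 1.032188, running G = 3.463438
t=3: π = [0.1745, 0.1360, 0.1684, 0.1255, 0.2321, 0.1635], E[r] = 1.2730, γ^t·E[r] = 0.928020, running G = 4.391457
t=4: π = [0.1745, 0.1360, 0.1685, 0.1255, 0.2320, 0.1635], E[r] = 1.2727, γ^t·E[r] = 0.835015, running G = 5.226472
t=5: π = [0.1745, 0.1360, 0.1685, 0.1255, 0.2320, 0.1635], E[r] = 1.2726, γ^t·E[r] = 0.751482, running G = 5.977954
t=6: π = [0.1745, 0.1360, 0.1685, 0.1255, 0.2320, 0.1635], E[r] = 1.2726, γ^t·E[r] = 0.676332, running G = 6.654286
t=7: π = [0.1745, 0.1360, 0.1685, 0.1255, 0.2320, 0.1635], E[r] = 1.2726, γ^t·E[r] = 0.608698, running G = 7.262984
t=8: π = [0.1745, 0.1360, 0.1685, 0.1255, 0.2320, 0.1635], E[r] = 1.2726, γ^t·E[r] = 0.547828, running G = 7.810812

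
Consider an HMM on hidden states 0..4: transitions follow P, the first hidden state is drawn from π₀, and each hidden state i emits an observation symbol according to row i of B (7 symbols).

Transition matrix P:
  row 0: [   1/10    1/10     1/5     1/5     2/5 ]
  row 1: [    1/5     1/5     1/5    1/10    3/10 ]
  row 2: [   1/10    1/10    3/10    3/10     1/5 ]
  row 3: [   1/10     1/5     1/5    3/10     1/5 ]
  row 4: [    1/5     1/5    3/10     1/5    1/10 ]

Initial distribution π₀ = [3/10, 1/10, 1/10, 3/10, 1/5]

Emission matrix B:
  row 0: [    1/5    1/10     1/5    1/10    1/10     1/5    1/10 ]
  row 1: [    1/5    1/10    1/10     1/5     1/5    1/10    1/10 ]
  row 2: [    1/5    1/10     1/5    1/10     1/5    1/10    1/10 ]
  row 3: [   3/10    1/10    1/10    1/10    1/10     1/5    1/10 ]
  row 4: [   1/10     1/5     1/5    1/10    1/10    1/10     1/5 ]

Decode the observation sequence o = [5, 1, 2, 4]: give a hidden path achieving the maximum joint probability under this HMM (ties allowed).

t=0: δ = [6.000e-02, 1.000e-02, 1.000e-02, 6.000e-02, 2.000e-02]  (obs o_0=5)
t=1: δ = [6.000e-04, 1.200e-03, 1.200e-03, 1.800e-03, 4.800e-03]  ψ = [0, 3, 0, 3, 0]  (obs o_1=1)
t=2: δ = [1.920e-04, 9.600e-05, 2.880e-04, 9.600e-05, 9.600e-05]  ψ = [4, 4, 4, 4, 4]  (obs o_2=2)
t=3: δ = [2.880e-06, 5.760e-06, 1.728e-05, 8.640e-06, 7.680e-06]  ψ = [2, 2, 2, 2, 0]  (obs o_3=4)
backtrack: best end state = 2; path = [0, 4, 2, 2]

path = [0, 4, 2, 2]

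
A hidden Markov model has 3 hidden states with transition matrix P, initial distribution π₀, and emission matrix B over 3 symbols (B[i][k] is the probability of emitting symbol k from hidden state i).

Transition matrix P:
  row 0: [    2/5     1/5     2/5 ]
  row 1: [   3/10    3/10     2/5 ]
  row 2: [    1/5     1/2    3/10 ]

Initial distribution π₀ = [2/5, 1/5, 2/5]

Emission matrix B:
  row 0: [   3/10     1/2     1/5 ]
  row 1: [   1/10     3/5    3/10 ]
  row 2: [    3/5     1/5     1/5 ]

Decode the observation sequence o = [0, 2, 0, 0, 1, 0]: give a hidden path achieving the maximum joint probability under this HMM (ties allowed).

path = [2, 1, 2, 2, 1, 2]

t=0: δ = [1.200e-01, 2.000e-02, 2.400e-01]  (obs o_0=0)
t=1: δ = [9.600e-03, 3.600e-02, 1.440e-02]  ψ = [0, 2, 2]  (obs o_1=2)
t=2: δ = [3.240e-03, 1.080e-03, 8.640e-03]  ψ = [1, 1, 1]  (obs o_2=0)
t=3: δ = [5.184e-04, 4.320e-04, 1.555e-03]  ψ = [2, 2, 2]  (obs o_3=0)
t=4: δ = [1.555e-04, 4.666e-04, 9.331e-05]  ψ = [2, 2, 2]  (obs o_4=1)
t=5: δ = [4.199e-05, 1.400e-05, 1.120e-04]  ψ = [1, 1, 1]  (obs o_5=0)
backtrack: best end state = 2; path = [2, 1, 2, 2, 1, 2]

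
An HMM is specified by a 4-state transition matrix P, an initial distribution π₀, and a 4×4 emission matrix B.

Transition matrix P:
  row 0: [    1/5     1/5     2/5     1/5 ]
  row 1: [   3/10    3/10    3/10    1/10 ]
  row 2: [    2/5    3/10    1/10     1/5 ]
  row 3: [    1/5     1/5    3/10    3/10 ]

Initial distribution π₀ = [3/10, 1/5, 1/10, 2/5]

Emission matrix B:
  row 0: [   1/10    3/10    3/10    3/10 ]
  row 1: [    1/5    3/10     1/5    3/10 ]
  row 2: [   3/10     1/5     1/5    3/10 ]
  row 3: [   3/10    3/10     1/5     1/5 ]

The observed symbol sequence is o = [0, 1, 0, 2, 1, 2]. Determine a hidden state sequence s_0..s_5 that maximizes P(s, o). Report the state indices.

t=0: δ = [3.000e-02, 4.000e-02, 3.000e-02, 1.200e-01]  (obs o_0=0)
t=1: δ = [7.200e-03, 7.200e-03, 7.200e-03, 1.080e-02]  ψ = [3, 3, 3, 3]  (obs o_1=1)
t=2: δ = [2.880e-04, 4.320e-04, 9.720e-04, 9.720e-04]  ψ = [2, 1, 3, 3]  (obs o_2=0)
t=3: δ = [1.166e-04, 5.832e-05, 5.832e-05, 5.832e-05]  ψ = [2, 2, 3, 3]  (obs o_3=2)
t=4: δ = [6.998e-06, 6.998e-06, 9.331e-06, 6.998e-06]  ψ = [0, 0, 0, 0]  (obs o_4=1)
t=5: δ = [1.120e-06, 5.599e-07, 5.599e-07, 4.199e-07]  ψ = [2, 2, 0, 3]  (obs o_5=2)
backtrack: best end state = 0; path = [3, 3, 2, 0, 2, 0]

path = [3, 3, 2, 0, 2, 0]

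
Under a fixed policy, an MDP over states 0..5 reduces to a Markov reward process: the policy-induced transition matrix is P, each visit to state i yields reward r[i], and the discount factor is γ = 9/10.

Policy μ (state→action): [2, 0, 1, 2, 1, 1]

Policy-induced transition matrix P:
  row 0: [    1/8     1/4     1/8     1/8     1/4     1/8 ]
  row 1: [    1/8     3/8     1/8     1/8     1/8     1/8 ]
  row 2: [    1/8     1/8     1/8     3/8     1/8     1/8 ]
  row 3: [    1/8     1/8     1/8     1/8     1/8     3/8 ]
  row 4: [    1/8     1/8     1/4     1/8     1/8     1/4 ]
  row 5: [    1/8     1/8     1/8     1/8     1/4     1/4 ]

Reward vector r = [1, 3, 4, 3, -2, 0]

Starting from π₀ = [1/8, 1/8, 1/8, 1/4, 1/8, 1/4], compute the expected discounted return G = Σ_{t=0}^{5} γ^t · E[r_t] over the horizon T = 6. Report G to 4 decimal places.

t=0: π = [0.1250, 0.1250, 0.1250, 0.2500, 0.1250, 0.2500], E[r] = 1.5000, γ^t·E[r] = 1.500000, running G = 1.500000
t=1: π = [0.1250, 0.1719, 0.1406, 0.1563, 0.1719, 0.2344], E[r] = 1.3281, γ^t·E[r] = 1.195313, running G = 2.695313
t=2: π = [0.1250, 0.1836, 0.1465, 0.1602, 0.1699, 0.2148], E[r] = 1.4023, γ^t·E[r] = 1.135898, running G = 3.831211
t=3: π = [0.1250, 0.1865, 0.1462, 0.1616, 0.1675, 0.2131], E[r] = 1.4194, γ^t·E[r] = 1.034767, running G = 4.865978
t=4: π = [0.1250, 0.1873, 0.1459, 0.1616, 0.1673, 0.2130], E[r] = 1.4207, γ^t·E[r] = 0.932091, running G = 5.798069
t=5: π = [0.1250, 0.1874, 0.1459, 0.1615, 0.1672, 0.2129], E[r] = 1.4209, γ^t·E[r] = 0.839031, running G = 6.637100

G = 6.6371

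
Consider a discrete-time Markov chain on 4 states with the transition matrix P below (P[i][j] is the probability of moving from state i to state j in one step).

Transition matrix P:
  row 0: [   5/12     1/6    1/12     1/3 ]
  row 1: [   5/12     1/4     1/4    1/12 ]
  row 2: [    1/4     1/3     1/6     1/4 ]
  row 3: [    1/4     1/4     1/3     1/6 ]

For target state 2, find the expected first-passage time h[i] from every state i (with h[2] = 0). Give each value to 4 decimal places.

h = [5.6239, 4.9433, 0.0000, 4.3701]

First-step conditioning: h[2] = 0; for i ≠ 2, h[i] = 1 + Σ_k P[i][k]·h[k].
  h[0] = 1 + 5/12·h[0] + 1/6·h[1] + 1/3·h[3]
  h[1] = 1 + 5/12·h[0] + 1/4·h[1] + 1/12·h[3]
  h[3] = 1 + 1/4·h[0] + 1/4·h[1] + 1/6·h[3]
Solving the 3×3 linear system over states ≠ 2 gives exactly h = [1884/335, 1656/335, 0, 1464/335] (h[2] = 0 is the target).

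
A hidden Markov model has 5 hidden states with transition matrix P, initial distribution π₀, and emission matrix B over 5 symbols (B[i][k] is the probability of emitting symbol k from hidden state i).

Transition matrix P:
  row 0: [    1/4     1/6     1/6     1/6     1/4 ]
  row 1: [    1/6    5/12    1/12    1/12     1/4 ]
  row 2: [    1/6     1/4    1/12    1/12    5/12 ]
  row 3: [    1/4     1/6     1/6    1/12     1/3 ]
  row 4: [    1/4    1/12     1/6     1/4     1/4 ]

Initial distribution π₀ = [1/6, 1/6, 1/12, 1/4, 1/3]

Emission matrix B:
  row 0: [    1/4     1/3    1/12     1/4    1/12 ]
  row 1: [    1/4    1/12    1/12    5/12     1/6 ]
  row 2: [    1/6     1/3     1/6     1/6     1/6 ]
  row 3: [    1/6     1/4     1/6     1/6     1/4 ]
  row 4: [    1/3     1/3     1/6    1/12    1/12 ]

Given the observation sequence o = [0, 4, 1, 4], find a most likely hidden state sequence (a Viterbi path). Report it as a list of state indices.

t=0: δ = [4.167e-02, 4.167e-02, 1.389e-02, 4.167e-02, 1.111e-01]  (obs o_0=0)
t=1: δ = [2.315e-03, 2.894e-03, 3.086e-03, 6.944e-03, 2.315e-03]  ψ = [4, 1, 4, 4, 4]  (obs o_1=4)
t=2: δ = [5.787e-04, 1.005e-04, 3.858e-04, 1.447e-04, 7.716e-04]  ψ = [3, 1, 3, 3, 3]  (obs o_2=1)
t=3: δ = [1.608e-05, 1.608e-05, 2.143e-05, 4.823e-05, 1.608e-05]  ψ = [4, 0, 4, 4, 4]  (obs o_3=4)
backtrack: best end state = 3; path = [4, 3, 4, 3]

path = [4, 3, 4, 3]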